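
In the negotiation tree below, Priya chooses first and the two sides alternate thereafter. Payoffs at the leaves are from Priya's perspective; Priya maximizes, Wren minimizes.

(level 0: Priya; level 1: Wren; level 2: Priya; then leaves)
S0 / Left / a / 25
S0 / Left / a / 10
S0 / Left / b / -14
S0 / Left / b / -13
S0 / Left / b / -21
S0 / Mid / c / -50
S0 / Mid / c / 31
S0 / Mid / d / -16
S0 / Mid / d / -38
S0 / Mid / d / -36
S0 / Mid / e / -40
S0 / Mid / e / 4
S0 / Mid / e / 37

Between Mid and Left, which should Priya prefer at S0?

Left

c (Priya): max(-50, 31) = 31
d (Priya): max(-16, -38, -36) = -16
e (Priya): max(-40, 4, 37) = 37
Mid (Wren): min(31, -16, 37) = -16
a (Priya): max(25, 10) = 25
b (Priya): max(-14, -13, -21) = -13
Left (Wren): min(25, -13) = -13
Priya prefers the higher value; Mid=-16, Left=-13. Left is better since -13 > -16.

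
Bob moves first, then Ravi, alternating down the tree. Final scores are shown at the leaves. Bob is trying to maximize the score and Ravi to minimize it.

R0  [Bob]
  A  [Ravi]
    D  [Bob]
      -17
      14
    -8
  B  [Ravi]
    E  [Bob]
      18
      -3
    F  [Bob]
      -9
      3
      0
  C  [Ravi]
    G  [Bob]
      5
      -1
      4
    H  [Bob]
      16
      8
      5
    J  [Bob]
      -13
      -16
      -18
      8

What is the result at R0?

5

D (Bob): max(-17, 14) = 14
A (Ravi): min(14, -8) = -8
E (Bob): max(18, -3) = 18
F (Bob): max(-9, 3, 0) = 3
B (Ravi): min(18, 3) = 3
G (Bob): max(5, -1, 4) = 5
H (Bob): max(16, 8, 5) = 16
J (Bob): max(-13, -16, -18, 8) = 8
C (Ravi): min(5, 16, 8) = 5
R0 (Bob): max(-8, 3, 5) = 5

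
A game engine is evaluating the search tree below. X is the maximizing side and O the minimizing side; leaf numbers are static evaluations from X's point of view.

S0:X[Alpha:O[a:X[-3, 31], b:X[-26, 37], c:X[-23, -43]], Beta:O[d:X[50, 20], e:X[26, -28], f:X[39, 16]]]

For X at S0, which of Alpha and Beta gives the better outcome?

Beta

a (X): max(-3, 31) = 31
b (X): max(-26, 37) = 37
c (X): max(-23, -43) = -23
Alpha (O): min(31, 37, -23) = -23
d (X): max(50, 20) = 50
e (X): max(26, -28) = 26
f (X): max(39, 16) = 39
Beta (O): min(50, 26, 39) = 26
X prefers the higher value; Alpha=-23, Beta=26. Beta is better since 26 > -23.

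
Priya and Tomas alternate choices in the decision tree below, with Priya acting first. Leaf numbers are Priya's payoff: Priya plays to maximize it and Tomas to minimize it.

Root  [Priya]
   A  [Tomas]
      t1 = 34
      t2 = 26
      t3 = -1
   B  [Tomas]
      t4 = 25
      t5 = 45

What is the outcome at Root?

25

A (Tomas): min(34, 26, -1) = -1
B (Tomas): min(25, 45) = 25
Root (Priya): max(-1, 25) = 25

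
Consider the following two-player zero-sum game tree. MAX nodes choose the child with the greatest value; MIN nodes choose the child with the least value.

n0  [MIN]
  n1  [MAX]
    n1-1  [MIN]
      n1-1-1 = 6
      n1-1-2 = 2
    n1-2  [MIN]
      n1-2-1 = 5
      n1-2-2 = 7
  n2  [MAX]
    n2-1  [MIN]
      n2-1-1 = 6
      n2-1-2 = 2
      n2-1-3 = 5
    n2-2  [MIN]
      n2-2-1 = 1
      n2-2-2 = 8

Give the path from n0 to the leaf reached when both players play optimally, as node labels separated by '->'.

n1-1 (MIN): min(6, 2) = 2
n1-2 (MIN): min(5, 7) = 5
n1 (MAX): max(2, 5) = 5
n2-1 (MIN): min(6, 2, 5) = 2
n2-2 (MIN): min(1, 8) = 1
n2 (MAX): max(2, 1) = 2
n0 (MIN): min(5, 2) = 2
At n0, MIN picks n2 (lowest: 2).
At n2, MAX picks n2-1 (highest: 2).
At n2-1, MIN picks n2-1-2 (lowest: 2).
Terminal value 2.

n0 -> n2 -> n2-1 -> n2-1-2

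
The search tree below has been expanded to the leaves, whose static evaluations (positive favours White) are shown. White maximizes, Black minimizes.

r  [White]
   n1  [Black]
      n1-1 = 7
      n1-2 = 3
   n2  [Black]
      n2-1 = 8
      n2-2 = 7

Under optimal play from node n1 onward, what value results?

3

n1 (Black): min(7, 3) = 3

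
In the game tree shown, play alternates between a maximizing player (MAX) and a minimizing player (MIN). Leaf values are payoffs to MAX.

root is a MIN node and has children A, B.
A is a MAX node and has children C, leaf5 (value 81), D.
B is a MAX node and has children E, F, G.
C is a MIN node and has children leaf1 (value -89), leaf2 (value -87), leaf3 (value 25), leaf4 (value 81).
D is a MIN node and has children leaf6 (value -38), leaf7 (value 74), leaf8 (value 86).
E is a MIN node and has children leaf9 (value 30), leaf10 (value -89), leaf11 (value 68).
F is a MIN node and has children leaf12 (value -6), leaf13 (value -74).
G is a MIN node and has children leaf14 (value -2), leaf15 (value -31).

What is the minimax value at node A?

C (MIN): min(-89, -87, 25, 81) = -89
D (MIN): min(-38, 74, 86) = -38
A (MAX): max(-89, 81, -38) = 81

81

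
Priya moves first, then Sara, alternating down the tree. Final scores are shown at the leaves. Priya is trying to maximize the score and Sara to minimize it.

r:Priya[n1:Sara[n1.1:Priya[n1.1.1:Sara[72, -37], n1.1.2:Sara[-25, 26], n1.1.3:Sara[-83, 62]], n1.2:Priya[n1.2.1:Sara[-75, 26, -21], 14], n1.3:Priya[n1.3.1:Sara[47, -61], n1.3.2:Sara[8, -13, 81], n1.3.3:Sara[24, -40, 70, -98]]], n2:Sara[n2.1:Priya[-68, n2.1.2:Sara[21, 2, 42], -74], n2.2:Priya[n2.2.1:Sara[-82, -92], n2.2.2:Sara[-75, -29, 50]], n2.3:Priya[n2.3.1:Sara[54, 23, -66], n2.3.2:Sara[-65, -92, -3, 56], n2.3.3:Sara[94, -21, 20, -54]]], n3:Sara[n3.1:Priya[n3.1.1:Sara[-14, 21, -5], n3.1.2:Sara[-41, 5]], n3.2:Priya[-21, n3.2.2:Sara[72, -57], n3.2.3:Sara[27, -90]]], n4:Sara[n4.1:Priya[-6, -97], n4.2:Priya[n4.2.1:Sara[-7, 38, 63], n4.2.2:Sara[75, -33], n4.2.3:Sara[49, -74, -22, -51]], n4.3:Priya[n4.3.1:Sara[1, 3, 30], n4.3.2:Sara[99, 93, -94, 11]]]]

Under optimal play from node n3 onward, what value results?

-21

n3.1.1 (Sara): min(-14, 21, -5) = -14
n3.1.2 (Sara): min(-41, 5) = -41
n3.1 (Priya): max(-14, -41) = -14
n3.2.2 (Sara): min(72, -57) = -57
n3.2.3 (Sara): min(27, -90) = -90
n3.2 (Priya): max(-21, -57, -90) = -21
n3 (Sara): min(-14, -21) = -21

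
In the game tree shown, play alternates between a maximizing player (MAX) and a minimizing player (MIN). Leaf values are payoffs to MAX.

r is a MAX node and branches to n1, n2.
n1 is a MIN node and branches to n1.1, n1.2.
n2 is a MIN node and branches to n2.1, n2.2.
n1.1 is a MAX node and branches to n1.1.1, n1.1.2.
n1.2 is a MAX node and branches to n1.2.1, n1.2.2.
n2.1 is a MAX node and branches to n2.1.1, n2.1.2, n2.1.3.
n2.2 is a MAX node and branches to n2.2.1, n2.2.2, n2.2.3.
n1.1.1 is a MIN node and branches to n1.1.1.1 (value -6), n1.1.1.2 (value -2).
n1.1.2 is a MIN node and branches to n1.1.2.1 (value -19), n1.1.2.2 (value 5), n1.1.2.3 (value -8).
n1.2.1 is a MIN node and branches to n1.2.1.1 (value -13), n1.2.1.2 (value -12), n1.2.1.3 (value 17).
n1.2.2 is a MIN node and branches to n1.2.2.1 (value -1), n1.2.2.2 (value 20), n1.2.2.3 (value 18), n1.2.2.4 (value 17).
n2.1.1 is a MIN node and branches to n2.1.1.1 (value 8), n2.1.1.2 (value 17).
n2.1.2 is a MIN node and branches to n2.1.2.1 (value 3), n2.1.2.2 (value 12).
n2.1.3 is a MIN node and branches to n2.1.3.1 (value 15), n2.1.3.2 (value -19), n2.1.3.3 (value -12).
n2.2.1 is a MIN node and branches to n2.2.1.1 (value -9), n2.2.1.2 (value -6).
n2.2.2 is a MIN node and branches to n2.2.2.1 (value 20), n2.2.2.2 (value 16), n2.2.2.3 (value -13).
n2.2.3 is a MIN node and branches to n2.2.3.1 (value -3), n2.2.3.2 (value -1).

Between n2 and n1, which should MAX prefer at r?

n2

n2.1.1 (MIN): min(8, 17) = 8
n2.1.2 (MIN): min(3, 12) = 3
n2.1.3 (MIN): min(15, -19, -12) = -19
n2.1 (MAX): max(8, 3, -19) = 8
n2.2.1 (MIN): min(-9, -6) = -9
n2.2.2 (MIN): min(20, 16, -13) = -13
n2.2.3 (MIN): min(-3, -1) = -3
n2.2 (MAX): max(-9, -13, -3) = -3
n2 (MIN): min(8, -3) = -3
n1.1.1 (MIN): min(-6, -2) = -6
n1.1.2 (MIN): min(-19, 5, -8) = -19
n1.1 (MAX): max(-6, -19) = -6
n1.2.1 (MIN): min(-13, -12, 17) = -13
n1.2.2 (MIN): min(-1, 20, 18, 17) = -1
n1.2 (MAX): max(-13, -1) = -1
n1 (MIN): min(-6, -1) = -6
MAX prefers the higher value; n2=-3, n1=-6. n2 is better since -3 > -6.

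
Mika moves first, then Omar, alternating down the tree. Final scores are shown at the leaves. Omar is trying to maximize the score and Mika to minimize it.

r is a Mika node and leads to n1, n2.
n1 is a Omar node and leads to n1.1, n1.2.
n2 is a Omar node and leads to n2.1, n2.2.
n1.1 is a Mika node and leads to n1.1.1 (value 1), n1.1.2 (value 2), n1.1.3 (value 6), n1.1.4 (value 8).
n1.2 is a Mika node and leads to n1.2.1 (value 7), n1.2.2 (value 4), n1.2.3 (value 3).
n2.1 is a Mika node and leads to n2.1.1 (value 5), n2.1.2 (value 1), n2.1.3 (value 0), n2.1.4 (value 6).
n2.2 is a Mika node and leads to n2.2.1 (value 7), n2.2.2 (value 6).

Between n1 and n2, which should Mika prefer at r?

n1.1 (Mika): min(1, 2, 6, 8) = 1
n1.2 (Mika): min(7, 4, 3) = 3
n1 (Omar): max(1, 3) = 3
n2.1 (Mika): min(5, 1, 0, 6) = 0
n2.2 (Mika): min(7, 6) = 6
n2 (Omar): max(0, 6) = 6
Mika prefers the lower value; n1=3, n2=6. n1 is better since 3 < 6.

n1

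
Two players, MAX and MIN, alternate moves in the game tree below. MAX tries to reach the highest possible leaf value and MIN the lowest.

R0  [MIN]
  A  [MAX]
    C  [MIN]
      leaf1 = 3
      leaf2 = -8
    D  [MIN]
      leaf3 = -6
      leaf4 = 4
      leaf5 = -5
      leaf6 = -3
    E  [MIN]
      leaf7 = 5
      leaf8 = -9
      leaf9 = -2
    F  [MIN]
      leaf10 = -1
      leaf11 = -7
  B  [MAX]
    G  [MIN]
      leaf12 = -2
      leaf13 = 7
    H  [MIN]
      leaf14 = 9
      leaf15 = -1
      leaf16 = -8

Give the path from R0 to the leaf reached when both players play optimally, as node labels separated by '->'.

C (MIN): min(3, -8) = -8
D (MIN): min(-6, 4, -5, -3) = -6
E (MIN): min(5, -9, -2) = -9
F (MIN): min(-1, -7) = -7
A (MAX): max(-8, -6, -9, -7) = -6
G (MIN): min(-2, 7) = -2
H (MIN): min(9, -1, -8) = -8
B (MAX): max(-2, -8) = -2
R0 (MIN): min(-6, -2) = -6
At R0, MIN picks A (lowest: -6).
At A, MAX picks D (highest: -6).
At D, MIN picks leaf3 (lowest: -6).
Terminal value -6.

R0 -> A -> D -> leaf3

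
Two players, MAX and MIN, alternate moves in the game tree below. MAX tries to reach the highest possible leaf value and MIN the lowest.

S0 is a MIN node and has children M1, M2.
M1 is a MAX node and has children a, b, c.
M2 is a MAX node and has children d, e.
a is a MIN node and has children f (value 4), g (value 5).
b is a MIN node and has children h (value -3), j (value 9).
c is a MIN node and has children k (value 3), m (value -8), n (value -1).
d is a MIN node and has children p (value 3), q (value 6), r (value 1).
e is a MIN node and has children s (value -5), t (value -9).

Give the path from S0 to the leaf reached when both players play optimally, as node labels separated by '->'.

a (MIN): min(4, 5) = 4
b (MIN): min(-3, 9) = -3
c (MIN): min(3, -8, -1) = -8
M1 (MAX): max(4, -3, -8) = 4
d (MIN): min(3, 6, 1) = 1
e (MIN): min(-5, -9) = -9
M2 (MAX): max(1, -9) = 1
S0 (MIN): min(4, 1) = 1
At S0, MIN picks M2 (lowest: 1).
At M2, MAX picks d (highest: 1).
At d, MIN picks r (lowest: 1).
Terminal value 1.

S0 -> M2 -> d -> r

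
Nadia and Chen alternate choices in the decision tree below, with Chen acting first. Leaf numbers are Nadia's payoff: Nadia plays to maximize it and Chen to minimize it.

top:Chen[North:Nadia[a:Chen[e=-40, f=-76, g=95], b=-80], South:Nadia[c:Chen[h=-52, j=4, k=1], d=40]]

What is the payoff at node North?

a (Chen): min(-40, -76, 95) = -76
North (Nadia): max(-76, -80) = -76

-76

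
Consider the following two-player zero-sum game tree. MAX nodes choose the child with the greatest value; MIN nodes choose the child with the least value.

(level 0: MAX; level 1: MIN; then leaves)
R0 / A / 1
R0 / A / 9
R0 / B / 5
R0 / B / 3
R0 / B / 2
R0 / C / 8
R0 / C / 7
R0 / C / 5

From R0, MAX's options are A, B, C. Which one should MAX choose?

C

A (MIN): min(1, 9) = 1
B (MIN): min(5, 3, 2) = 2
C (MIN): min(8, 7, 5) = 5
R0 (MAX): max(1, 2, 5) = 5
MAX at R0 wants the highest of {A=1, B=2, C=5}, so chooses C.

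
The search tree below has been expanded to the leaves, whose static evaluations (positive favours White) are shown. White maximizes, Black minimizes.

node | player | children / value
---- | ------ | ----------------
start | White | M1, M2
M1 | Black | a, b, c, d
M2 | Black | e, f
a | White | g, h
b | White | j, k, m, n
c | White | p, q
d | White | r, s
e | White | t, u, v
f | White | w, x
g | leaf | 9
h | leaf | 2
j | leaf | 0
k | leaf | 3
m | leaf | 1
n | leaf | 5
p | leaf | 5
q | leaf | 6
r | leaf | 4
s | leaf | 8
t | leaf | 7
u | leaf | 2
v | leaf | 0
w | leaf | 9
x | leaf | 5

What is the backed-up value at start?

a (White): max(9, 2) = 9
b (White): max(0, 3, 1, 5) = 5
c (White): max(5, 6) = 6
d (White): max(4, 8) = 8
M1 (Black): min(9, 5, 6, 8) = 5
e (White): max(7, 2, 0) = 7
f (White): max(9, 5) = 9
M2 (Black): min(7, 9) = 7
start (White): max(5, 7) = 7

7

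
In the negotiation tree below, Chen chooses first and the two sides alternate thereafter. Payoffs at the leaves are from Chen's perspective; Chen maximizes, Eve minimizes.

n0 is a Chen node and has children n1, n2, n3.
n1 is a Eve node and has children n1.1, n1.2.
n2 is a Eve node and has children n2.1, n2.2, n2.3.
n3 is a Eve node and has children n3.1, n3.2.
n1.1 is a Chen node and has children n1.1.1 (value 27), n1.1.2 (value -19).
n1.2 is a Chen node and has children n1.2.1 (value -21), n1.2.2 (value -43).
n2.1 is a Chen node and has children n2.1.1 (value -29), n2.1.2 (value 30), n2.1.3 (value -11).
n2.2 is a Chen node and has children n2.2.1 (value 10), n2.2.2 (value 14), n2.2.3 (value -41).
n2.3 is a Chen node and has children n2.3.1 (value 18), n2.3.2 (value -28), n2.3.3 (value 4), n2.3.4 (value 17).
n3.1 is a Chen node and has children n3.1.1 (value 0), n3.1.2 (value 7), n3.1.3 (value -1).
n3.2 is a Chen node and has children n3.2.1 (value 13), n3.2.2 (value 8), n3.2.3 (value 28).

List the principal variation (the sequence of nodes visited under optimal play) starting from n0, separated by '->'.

n1.1 (Chen): max(27, -19) = 27
n1.2 (Chen): max(-21, -43) = -21
n1 (Eve): min(27, -21) = -21
n2.1 (Chen): max(-29, 30, -11) = 30
n2.2 (Chen): max(10, 14, -41) = 14
n2.3 (Chen): max(18, -28, 4, 17) = 18
n2 (Eve): min(30, 14, 18) = 14
n3.1 (Chen): max(0, 7, -1) = 7
n3.2 (Chen): max(13, 8, 28) = 28
n3 (Eve): min(7, 28) = 7
n0 (Chen): max(-21, 14, 7) = 14
At n0, Chen picks n2 (highest: 14).
At n2, Eve picks n2.2 (lowest: 14).
At n2.2, Chen picks n2.2.2 (highest: 14).
Terminal value 14.

n0 -> n2 -> n2.2 -> n2.2.2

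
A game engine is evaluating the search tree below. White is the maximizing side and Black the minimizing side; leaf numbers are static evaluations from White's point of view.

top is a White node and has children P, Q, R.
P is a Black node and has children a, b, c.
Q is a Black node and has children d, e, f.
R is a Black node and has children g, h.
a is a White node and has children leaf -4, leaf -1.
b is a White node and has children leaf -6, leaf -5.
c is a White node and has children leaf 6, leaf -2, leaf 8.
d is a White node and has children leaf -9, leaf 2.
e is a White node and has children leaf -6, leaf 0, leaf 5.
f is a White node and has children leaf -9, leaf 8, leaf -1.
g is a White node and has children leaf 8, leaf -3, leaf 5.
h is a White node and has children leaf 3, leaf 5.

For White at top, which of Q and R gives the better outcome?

d (White): max(-9, 2) = 2
e (White): max(-6, 0, 5) = 5
f (White): max(-9, 8, -1) = 8
Q (Black): min(2, 5, 8) = 2
g (White): max(8, -3, 5) = 8
h (White): max(3, 5) = 5
R (Black): min(8, 5) = 5
White prefers the higher value; Q=2, R=5. R is better since 5 > 2.

R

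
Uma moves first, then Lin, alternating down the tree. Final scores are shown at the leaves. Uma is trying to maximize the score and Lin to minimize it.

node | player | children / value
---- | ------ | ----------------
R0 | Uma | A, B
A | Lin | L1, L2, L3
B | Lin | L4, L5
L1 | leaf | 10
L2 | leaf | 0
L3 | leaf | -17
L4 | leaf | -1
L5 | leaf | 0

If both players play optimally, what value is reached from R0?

-1

A (Lin): min(10, 0, -17) = -17
B (Lin): min(-1, 0) = -1
R0 (Uma): max(-17, -1) = -1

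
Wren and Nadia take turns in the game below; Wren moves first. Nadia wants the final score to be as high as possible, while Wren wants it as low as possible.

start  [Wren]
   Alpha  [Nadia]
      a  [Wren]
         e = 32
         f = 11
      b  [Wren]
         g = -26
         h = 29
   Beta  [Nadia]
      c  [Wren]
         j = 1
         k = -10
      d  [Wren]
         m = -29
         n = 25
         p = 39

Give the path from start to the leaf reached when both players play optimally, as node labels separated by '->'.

a (Wren): min(32, 11) = 11
b (Wren): min(-26, 29) = -26
Alpha (Nadia): max(11, -26) = 11
c (Wren): min(1, -10) = -10
d (Wren): min(-29, 25, 39) = -29
Beta (Nadia): max(-10, -29) = -10
start (Wren): min(11, -10) = -10
At start, Wren picks Beta (lowest: -10).
At Beta, Nadia picks c (highest: -10).
At c, Wren picks k (lowest: -10).
Terminal value -10.

start -> Beta -> c -> k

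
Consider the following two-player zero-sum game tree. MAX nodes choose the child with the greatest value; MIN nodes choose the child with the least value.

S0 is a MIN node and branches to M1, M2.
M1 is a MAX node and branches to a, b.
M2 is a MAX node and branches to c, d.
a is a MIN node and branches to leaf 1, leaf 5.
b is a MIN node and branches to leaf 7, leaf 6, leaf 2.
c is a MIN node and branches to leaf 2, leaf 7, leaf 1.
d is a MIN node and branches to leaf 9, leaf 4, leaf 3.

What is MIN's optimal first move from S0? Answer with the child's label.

a (MIN): min(1, 5) = 1
b (MIN): min(7, 6, 2) = 2
M1 (MAX): max(1, 2) = 2
c (MIN): min(2, 7, 1) = 1
d (MIN): min(9, 4, 3) = 3
M2 (MAX): max(1, 3) = 3
S0 (MIN): min(2, 3) = 2
MIN at S0 wants the lowest of {M1=2, M2=3}, so chooses M1.

M1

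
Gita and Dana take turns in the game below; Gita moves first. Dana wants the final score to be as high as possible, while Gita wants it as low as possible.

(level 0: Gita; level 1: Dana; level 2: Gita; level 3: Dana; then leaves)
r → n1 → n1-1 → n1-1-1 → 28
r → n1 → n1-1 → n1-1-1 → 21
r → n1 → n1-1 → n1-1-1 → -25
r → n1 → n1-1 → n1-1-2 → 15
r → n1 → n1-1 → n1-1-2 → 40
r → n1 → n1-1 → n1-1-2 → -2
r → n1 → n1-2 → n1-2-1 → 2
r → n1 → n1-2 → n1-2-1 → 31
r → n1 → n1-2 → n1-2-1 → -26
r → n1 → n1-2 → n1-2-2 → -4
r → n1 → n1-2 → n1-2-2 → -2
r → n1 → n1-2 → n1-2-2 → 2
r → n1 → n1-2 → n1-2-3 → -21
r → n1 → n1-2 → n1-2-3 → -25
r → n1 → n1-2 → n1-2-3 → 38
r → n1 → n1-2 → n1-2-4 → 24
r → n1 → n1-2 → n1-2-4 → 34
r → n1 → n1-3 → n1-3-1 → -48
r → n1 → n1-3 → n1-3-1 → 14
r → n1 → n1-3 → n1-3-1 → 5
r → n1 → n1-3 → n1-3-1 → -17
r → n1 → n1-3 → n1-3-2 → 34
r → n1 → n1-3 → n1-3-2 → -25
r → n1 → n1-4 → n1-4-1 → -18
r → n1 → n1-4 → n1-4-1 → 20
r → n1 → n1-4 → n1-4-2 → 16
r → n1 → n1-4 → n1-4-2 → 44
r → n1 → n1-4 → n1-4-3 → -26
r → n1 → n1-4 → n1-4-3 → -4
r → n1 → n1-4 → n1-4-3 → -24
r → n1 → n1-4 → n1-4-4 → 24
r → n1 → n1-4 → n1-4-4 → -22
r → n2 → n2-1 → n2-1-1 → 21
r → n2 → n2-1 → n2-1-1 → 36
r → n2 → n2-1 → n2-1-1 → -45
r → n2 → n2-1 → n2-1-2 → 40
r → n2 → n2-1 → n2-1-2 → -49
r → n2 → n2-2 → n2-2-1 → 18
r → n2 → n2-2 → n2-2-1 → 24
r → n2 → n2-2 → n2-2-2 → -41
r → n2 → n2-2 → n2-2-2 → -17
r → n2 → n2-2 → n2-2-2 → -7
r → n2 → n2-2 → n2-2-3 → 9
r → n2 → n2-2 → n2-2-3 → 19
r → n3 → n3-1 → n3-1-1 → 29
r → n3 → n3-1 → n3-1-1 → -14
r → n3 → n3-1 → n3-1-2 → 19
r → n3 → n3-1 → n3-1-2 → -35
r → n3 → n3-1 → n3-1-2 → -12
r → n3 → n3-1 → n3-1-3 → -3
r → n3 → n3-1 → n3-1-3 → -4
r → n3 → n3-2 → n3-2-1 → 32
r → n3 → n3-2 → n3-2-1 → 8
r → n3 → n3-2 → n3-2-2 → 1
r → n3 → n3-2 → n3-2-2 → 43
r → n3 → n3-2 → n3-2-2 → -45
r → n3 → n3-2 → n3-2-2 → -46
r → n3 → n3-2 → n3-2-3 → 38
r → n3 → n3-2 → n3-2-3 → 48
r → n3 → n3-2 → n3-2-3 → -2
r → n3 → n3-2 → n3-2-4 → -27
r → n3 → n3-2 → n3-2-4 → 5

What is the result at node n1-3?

14

n1-3-1 (Dana): max(-48, 14, 5, -17) = 14
n1-3-2 (Dana): max(34, -25) = 34
n1-3 (Gita): min(14, 34) = 14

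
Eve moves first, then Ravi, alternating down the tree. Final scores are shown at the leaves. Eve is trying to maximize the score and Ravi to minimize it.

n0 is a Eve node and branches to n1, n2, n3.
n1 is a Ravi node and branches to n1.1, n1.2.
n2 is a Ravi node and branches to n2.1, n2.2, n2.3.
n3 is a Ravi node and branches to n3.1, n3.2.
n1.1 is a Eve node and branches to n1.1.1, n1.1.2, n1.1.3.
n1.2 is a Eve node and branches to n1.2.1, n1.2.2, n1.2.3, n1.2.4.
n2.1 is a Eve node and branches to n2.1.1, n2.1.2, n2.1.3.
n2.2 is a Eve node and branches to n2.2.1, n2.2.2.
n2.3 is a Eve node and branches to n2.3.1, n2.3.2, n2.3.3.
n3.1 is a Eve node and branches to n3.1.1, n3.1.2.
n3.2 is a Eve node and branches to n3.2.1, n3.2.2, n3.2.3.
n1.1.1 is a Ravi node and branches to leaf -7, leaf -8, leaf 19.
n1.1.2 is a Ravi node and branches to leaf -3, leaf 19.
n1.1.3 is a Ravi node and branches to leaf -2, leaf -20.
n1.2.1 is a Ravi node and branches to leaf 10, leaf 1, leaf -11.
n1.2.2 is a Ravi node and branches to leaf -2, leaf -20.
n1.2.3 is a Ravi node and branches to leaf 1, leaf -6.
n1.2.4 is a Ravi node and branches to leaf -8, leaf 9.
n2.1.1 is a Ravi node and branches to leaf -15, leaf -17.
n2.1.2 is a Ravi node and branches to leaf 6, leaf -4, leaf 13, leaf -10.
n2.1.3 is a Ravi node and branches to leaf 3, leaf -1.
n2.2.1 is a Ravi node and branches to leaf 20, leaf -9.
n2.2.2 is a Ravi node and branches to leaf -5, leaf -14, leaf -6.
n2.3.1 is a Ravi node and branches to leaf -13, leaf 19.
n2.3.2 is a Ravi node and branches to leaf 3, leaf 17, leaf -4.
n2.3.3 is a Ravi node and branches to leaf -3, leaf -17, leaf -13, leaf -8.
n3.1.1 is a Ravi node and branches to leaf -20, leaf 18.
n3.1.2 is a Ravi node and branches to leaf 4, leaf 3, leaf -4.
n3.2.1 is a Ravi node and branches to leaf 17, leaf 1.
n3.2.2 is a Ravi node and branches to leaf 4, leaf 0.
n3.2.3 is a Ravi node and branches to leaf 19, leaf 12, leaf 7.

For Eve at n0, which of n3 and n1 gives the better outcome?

n3

n3.1.1 (Ravi): min(-20, 18) = -20
n3.1.2 (Ravi): min(4, 3, -4) = -4
n3.1 (Eve): max(-20, -4) = -4
n3.2.1 (Ravi): min(17, 1) = 1
n3.2.2 (Ravi): min(4, 0) = 0
n3.2.3 (Ravi): min(19, 12, 7) = 7
n3.2 (Eve): max(1, 0, 7) = 7
n3 (Ravi): min(-4, 7) = -4
n1.1.1 (Ravi): min(-7, -8, 19) = -8
n1.1.2 (Ravi): min(-3, 19) = -3
n1.1.3 (Ravi): min(-2, -20) = -20
n1.1 (Eve): max(-8, -3, -20) = -3
n1.2.1 (Ravi): min(10, 1, -11) = -11
n1.2.2 (Ravi): min(-2, -20) = -20
n1.2.3 (Ravi): min(1, -6) = -6
n1.2.4 (Ravi): min(-8, 9) = -8
n1.2 (Eve): max(-11, -20, -6, -8) = -6
n1 (Ravi): min(-3, -6) = -6
Eve prefers the higher value; n3=-4, n1=-6. n3 is better since -4 > -6.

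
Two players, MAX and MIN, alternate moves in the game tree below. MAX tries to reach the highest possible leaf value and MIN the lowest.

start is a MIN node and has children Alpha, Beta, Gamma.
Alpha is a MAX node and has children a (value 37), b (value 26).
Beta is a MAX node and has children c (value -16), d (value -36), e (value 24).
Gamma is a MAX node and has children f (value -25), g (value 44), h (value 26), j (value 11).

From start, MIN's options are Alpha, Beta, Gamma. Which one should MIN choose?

Beta

Alpha (MAX): max(37, 26) = 37
Beta (MAX): max(-16, -36, 24) = 24
Gamma (MAX): max(-25, 44, 26, 11) = 44
start (MIN): min(37, 24, 44) = 24
MIN at start wants the lowest of {Alpha=37, Beta=24, Gamma=44}, so chooses Beta.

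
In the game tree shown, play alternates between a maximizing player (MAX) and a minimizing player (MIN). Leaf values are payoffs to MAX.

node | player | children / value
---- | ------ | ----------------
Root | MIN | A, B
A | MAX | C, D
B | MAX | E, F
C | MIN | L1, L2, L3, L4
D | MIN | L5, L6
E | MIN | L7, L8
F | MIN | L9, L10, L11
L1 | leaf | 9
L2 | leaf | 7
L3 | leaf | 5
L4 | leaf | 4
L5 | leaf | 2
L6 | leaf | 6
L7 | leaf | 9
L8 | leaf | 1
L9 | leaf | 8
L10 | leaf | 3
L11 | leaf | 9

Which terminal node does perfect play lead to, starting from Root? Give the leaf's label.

L10

C (MIN): min(9, 7, 5, 4) = 4
D (MIN): min(2, 6) = 2
A (MAX): max(4, 2) = 4
E (MIN): min(9, 1) = 1
F (MIN): min(8, 3, 9) = 3
B (MAX): max(1, 3) = 3
Root (MIN): min(4, 3) = 3
At Root, MIN picks B (lowest: 3).
At B, MAX picks F (highest: 3).
At F, MIN picks L10 (lowest: 3).
Terminal value 3.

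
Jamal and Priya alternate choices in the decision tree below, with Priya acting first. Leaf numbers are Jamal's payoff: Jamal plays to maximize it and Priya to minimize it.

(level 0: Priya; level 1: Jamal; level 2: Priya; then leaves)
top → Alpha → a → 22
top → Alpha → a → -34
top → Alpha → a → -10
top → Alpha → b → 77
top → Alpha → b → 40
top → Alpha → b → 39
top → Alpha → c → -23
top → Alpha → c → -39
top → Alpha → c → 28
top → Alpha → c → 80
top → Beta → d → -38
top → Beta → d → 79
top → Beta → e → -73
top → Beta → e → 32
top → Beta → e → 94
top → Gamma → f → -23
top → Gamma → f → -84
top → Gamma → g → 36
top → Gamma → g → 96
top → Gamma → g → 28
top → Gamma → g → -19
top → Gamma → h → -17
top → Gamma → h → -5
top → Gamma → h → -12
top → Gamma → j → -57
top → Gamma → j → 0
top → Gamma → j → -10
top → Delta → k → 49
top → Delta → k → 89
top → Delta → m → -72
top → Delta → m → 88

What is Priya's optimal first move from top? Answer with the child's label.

a (Priya): min(22, -34, -10) = -34
b (Priya): min(77, 40, 39) = 39
c (Priya): min(-23, -39, 28, 80) = -39
Alpha (Jamal): max(-34, 39, -39) = 39
d (Priya): min(-38, 79) = -38
e (Priya): min(-73, 32, 94) = -73
Beta (Jamal): max(-38, -73) = -38
f (Priya): min(-23, -84) = -84
g (Priya): min(36, 96, 28, -19) = -19
h (Priya): min(-17, -5, -12) = -17
j (Priya): min(-57, 0, -10) = -57
Gamma (Jamal): max(-84, -19, -17, -57) = -17
k (Priya): min(49, 89) = 49
m (Priya): min(-72, 88) = -72
Delta (Jamal): max(49, -72) = 49
top (Priya): min(39, -38, -17, 49) = -38
Priya at top wants the lowest of {Alpha=39, Beta=-38, Gamma=-17, Delta=49}, so chooses Beta.

Beta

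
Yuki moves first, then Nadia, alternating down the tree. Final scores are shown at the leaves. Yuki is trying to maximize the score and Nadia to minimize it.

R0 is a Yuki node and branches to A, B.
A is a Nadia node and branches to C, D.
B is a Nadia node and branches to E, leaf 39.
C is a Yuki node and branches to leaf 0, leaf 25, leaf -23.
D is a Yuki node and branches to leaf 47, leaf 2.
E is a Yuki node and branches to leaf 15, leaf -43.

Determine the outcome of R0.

25

C (Yuki): max(0, 25, -23) = 25
D (Yuki): max(47, 2) = 47
A (Nadia): min(25, 47) = 25
E (Yuki): max(15, -43) = 15
B (Nadia): min(15, 39) = 15
R0 (Yuki): max(25, 15) = 25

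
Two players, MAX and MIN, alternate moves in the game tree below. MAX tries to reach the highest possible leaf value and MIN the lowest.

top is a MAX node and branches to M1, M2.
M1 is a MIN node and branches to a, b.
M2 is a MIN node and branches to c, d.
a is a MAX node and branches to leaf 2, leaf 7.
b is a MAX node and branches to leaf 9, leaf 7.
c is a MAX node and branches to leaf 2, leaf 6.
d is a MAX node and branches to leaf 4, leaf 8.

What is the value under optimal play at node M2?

6

c (MAX): max(2, 6) = 6
d (MAX): max(4, 8) = 8
M2 (MIN): min(6, 8) = 6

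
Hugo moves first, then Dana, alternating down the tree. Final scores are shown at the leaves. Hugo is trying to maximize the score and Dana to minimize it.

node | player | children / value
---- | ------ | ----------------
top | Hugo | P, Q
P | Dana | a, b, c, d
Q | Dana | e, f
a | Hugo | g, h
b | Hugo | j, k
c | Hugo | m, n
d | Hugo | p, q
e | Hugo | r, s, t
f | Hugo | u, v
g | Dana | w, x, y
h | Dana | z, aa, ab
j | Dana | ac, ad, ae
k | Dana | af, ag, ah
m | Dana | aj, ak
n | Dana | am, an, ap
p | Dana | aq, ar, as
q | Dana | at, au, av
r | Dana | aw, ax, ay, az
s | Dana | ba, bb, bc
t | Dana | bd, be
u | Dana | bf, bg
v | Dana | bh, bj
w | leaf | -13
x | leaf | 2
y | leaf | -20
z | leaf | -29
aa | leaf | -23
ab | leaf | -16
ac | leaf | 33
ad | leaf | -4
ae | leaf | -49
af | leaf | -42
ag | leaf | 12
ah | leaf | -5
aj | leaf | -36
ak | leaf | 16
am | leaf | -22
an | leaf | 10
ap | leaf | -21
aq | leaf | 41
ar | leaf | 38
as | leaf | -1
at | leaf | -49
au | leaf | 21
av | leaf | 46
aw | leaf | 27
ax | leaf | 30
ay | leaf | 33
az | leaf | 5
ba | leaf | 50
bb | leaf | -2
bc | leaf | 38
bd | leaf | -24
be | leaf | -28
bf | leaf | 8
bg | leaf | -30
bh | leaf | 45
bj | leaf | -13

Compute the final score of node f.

u (Dana): min(8, -30) = -30
v (Dana): min(45, -13) = -13
f (Hugo): max(-30, -13) = -13

-13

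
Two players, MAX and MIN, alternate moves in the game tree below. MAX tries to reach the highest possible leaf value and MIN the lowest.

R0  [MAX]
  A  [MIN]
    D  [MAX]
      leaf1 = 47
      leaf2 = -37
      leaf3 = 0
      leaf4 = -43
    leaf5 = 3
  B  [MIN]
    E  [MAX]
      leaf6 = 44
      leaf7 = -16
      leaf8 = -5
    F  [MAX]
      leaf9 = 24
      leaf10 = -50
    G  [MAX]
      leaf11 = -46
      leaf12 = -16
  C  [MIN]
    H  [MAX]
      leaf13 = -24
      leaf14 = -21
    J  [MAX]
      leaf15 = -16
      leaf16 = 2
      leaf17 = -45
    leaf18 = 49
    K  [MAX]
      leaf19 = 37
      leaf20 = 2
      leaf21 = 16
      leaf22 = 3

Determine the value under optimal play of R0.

3

D (MAX): max(47, -37, 0, -43) = 47
A (MIN): min(47, 3) = 3
E (MAX): max(44, -16, -5) = 44
F (MAX): max(24, -50) = 24
G (MAX): max(-46, -16) = -16
B (MIN): min(44, 24, -16) = -16
H (MAX): max(-24, -21) = -21
J (MAX): max(-16, 2, -45) = 2
K (MAX): max(37, 2, 16, 3) = 37
C (MIN): min(-21, 2, 49, 37) = -21
R0 (MAX): max(3, -16, -21) = 3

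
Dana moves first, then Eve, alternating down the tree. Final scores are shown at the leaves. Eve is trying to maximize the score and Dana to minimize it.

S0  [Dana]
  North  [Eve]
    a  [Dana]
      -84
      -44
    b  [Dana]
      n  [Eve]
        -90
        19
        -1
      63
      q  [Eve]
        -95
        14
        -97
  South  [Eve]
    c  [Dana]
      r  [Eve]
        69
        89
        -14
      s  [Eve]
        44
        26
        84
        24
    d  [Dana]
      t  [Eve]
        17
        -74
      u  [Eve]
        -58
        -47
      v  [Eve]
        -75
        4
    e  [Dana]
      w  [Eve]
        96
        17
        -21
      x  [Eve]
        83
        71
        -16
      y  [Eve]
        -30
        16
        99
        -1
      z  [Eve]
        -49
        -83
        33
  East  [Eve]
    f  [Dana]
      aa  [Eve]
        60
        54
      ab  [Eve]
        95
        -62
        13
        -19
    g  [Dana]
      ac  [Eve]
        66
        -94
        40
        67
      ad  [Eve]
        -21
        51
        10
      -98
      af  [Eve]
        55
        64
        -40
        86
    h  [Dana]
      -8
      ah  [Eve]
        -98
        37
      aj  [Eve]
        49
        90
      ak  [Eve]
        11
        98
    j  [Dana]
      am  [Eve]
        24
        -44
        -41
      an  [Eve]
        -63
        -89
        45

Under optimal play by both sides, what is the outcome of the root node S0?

14

a (Dana): min(-84, -44) = -84
n (Eve): max(-90, 19, -1) = 19
q (Eve): max(-95, 14, -97) = 14
b (Dana): min(19, 63, 14) = 14
North (Eve): max(-84, 14) = 14
r (Eve): max(69, 89, -14) = 89
s (Eve): max(44, 26, 84, 24) = 84
c (Dana): min(89, 84) = 84
t (Eve): max(17, -74) = 17
u (Eve): max(-58, -47) = -47
v (Eve): max(-75, 4) = 4
d (Dana): min(17, -47, 4) = -47
w (Eve): max(96, 17, -21) = 96
x (Eve): max(83, 71, -16) = 83
y (Eve): max(-30, 16, 99, -1) = 99
z (Eve): max(-49, -83, 33) = 33
e (Dana): min(96, 83, 99, 33) = 33
South (Eve): max(84, -47, 33) = 84
aa (Eve): max(60, 54) = 60
ab (Eve): max(95, -62, 13, -19) = 95
f (Dana): min(60, 95) = 60
ac (Eve): max(66, -94, 40, 67) = 67
ad (Eve): max(-21, 51, 10) = 51
af (Eve): max(55, 64, -40, 86) = 86
g (Dana): min(67, 51, -98, 86) = -98
ah (Eve): max(-98, 37) = 37
aj (Eve): max(49, 90) = 90
ak (Eve): max(11, 98) = 98
h (Dana): min(-8, 37, 90, 98) = -8
am (Eve): max(24, -44, -41) = 24
an (Eve): max(-63, -89, 45) = 45
j (Dana): min(24, 45) = 24
East (Eve): max(60, -98, -8, 24) = 60
S0 (Dana): min(14, 84, 60) = 14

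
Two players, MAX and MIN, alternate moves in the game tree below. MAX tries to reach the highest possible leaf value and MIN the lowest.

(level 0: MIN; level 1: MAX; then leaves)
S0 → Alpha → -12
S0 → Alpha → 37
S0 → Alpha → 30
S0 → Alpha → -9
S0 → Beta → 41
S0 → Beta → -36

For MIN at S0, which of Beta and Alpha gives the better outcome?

Alpha

Beta (MAX): max(41, -36) = 41
Alpha (MAX): max(-12, 37, 30, -9) = 37
MIN prefers the lower value; Beta=41, Alpha=37. Alpha is better since 37 < 41.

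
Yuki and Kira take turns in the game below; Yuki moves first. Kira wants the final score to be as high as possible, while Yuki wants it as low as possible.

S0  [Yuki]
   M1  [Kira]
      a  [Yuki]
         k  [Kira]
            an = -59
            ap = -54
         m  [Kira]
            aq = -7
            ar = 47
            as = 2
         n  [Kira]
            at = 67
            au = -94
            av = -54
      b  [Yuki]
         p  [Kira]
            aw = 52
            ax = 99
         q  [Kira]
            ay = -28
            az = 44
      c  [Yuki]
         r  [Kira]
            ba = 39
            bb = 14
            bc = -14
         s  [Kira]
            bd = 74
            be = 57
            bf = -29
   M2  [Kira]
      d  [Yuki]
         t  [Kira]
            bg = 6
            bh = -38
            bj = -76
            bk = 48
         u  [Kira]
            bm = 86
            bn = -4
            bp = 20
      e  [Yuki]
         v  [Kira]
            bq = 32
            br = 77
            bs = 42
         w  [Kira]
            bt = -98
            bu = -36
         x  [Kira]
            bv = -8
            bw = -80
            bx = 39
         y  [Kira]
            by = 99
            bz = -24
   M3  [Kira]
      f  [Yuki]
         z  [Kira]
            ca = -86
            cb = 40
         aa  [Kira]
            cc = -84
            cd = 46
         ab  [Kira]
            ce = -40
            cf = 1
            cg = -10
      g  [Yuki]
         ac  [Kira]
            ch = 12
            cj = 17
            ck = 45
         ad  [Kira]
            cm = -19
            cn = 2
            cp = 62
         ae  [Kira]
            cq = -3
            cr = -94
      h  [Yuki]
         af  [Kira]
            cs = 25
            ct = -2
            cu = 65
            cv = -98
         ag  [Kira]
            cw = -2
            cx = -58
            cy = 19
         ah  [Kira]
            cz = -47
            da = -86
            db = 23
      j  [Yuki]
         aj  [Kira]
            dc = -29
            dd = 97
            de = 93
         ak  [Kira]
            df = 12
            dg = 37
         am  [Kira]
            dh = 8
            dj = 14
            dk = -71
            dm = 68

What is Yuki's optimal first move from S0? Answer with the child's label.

k (Kira): max(-59, -54) = -54
m (Kira): max(-7, 47, 2) = 47
n (Kira): max(67, -94, -54) = 67
a (Yuki): min(-54, 47, 67) = -54
p (Kira): max(52, 99) = 99
q (Kira): max(-28, 44) = 44
b (Yuki): min(99, 44) = 44
r (Kira): max(39, 14, -14) = 39
s (Kira): max(74, 57, -29) = 74
c (Yuki): min(39, 74) = 39
M1 (Kira): max(-54, 44, 39) = 44
t (Kira): max(6, -38, -76, 48) = 48
u (Kira): max(86, -4, 20) = 86
d (Yuki): min(48, 86) = 48
v (Kira): max(32, 77, 42) = 77
w (Kira): max(-98, -36) = -36
x (Kira): max(-8, -80, 39) = 39
y (Kira): max(99, -24) = 99
e (Yuki): min(77, -36, 39, 99) = -36
M2 (Kira): max(48, -36) = 48
z (Kira): max(-86, 40) = 40
aa (Kira): max(-84, 46) = 46
ab (Kira): max(-40, 1, -10) = 1
f (Yuki): min(40, 46, 1) = 1
ac (Kira): max(12, 17, 45) = 45
ad (Kira): max(-19, 2, 62) = 62
ae (Kira): max(-3, -94) = -3
g (Yuki): min(45, 62, -3) = -3
af (Kira): max(25, -2, 65, -98) = 65
ag (Kira): max(-2, -58, 19) = 19
ah (Kira): max(-47, -86, 23) = 23
h (Yuki): min(65, 19, 23) = 19
aj (Kira): max(-29, 97, 93) = 97
ak (Kira): max(12, 37) = 37
am (Kira): max(8, 14, -71, 68) = 68
j (Yuki): min(97, 37, 68) = 37
M3 (Kira): max(1, -3, 19, 37) = 37
S0 (Yuki): min(44, 48, 37) = 37
Yuki at S0 wants the lowest of {M1=44, M2=48, M3=37}, so chooses M3.

M3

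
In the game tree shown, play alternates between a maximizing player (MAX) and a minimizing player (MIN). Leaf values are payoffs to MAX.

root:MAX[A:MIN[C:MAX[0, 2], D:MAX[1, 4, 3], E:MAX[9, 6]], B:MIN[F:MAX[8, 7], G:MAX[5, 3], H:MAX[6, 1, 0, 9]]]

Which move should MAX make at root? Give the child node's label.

C (MAX): max(0, 2) = 2
D (MAX): max(1, 4, 3) = 4
E (MAX): max(9, 6) = 9
A (MIN): min(2, 4, 9) = 2
F (MAX): max(8, 7) = 8
G (MAX): max(5, 3) = 5
H (MAX): max(6, 1, 0, 9) = 9
B (MIN): min(8, 5, 9) = 5
root (MAX): max(2, 5) = 5
MAX at root wants the highest of {A=2, B=5}, so chooses B.

B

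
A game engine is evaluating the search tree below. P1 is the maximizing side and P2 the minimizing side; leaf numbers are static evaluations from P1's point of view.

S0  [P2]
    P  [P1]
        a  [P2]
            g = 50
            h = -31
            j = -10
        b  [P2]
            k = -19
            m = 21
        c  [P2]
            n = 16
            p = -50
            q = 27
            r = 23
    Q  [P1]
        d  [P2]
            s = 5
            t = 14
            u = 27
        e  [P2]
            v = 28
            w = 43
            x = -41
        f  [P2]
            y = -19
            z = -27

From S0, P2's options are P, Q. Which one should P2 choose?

a (P2): min(50, -31, -10) = -31
b (P2): min(-19, 21) = -19
c (P2): min(16, -50, 27, 23) = -50
P (P1): max(-31, -19, -50) = -19
d (P2): min(5, 14, 27) = 5
e (P2): min(28, 43, -41) = -41
f (P2): min(-19, -27) = -27
Q (P1): max(5, -41, -27) = 5
S0 (P2): min(-19, 5) = -19
P2 at S0 wants the lowest of {P=-19, Q=5}, so chooses P.

P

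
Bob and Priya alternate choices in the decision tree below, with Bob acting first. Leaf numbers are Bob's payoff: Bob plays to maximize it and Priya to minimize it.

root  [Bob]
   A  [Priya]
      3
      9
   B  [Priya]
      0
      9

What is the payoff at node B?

B (Priya): min(0, 9) = 0

0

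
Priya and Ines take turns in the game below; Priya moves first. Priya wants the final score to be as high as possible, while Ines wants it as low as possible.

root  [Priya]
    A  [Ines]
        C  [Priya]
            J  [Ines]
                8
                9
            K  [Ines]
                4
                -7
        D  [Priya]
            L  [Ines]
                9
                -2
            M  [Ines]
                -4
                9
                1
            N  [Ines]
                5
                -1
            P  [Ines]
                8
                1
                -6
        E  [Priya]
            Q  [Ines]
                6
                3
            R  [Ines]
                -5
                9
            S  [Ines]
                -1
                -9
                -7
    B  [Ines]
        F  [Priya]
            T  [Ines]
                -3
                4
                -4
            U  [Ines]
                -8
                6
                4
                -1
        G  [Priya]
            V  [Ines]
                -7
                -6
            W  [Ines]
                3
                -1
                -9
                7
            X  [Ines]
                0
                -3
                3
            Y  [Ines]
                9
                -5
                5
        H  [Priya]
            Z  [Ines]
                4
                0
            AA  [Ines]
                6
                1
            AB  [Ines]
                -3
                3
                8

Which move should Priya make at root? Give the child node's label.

J (Ines): min(8, 9) = 8
K (Ines): min(4, -7) = -7
C (Priya): max(8, -7) = 8
L (Ines): min(9, -2) = -2
M (Ines): min(-4, 9, 1) = -4
N (Ines): min(5, -1) = -1
P (Ines): min(8, 1, -6) = -6
D (Priya): max(-2, -4, -1, -6) = -1
Q (Ines): min(6, 3) = 3
R (Ines): min(-5, 9) = -5
S (Ines): min(-1, -9, -7) = -9
E (Priya): max(3, -5, -9) = 3
A (Ines): min(8, -1, 3) = -1
T (Ines): min(-3, 4, -4) = -4
U (Ines): min(-8, 6, 4, -1) = -8
F (Priya): max(-4, -8) = -4
V (Ines): min(-7, -6) = -7
W (Ines): min(3, -1, -9, 7) = -9
X (Ines): min(0, -3, 3) = -3
Y (Ines): min(9, -5, 5) = -5
G (Priya): max(-7, -9, -3, -5) = -3
Z (Ines): min(4, 0) = 0
AA (Ines): min(6, 1) = 1
AB (Ines): min(-3, 3, 8) = -3
H (Priya): max(0, 1, -3) = 1
B (Ines): min(-4, -3, 1) = -4
root (Priya): max(-1, -4) = -1
Priya at root wants the highest of {A=-1, B=-4}, so chooses A.

A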